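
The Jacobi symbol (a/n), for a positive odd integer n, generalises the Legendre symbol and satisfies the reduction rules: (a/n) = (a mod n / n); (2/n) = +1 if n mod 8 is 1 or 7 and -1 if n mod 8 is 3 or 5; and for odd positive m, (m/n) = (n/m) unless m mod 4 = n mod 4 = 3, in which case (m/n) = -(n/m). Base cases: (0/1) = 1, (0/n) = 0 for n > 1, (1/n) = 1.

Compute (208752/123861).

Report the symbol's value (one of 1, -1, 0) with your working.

0

(208752/123861): 208752 mod 123861 = 84891, so (208752/123861) = (84891/123861)
flip (84891/123861) -> (123861/84891): both odd, 84891 mod 4 = 3, 123861 mod 4 = 1, so the flip contributes +1; sign now +1
(123861/84891): 123861 mod 84891 = 38970, so (123861/84891) = (38970/84891)
factor out 2^1: 38970 = 2^1·19485; with 84891 mod 8 = 3, (2/84891) = -1; sign now -1; continue with (19485/84891)
flip (19485/84891) -> (84891/19485): both odd, 19485 mod 4 = 1, 84891 mod 4 = 3, so the flip contributes +1; sign now -1
(84891/19485): 84891 mod 19485 = 6951, so (84891/19485) = (6951/19485)
flip (6951/19485) -> (19485/6951): both odd, 6951 mod 4 = 3, 19485 mod 4 = 1, so the flip contributes +1; sign now -1
(19485/6951): 19485 mod 6951 = 5583, so (19485/6951) = (5583/6951)
flip (5583/6951) -> (6951/5583): both odd, 5583 mod 4 = 3, 6951 mod 4 = 3, so the flip contributes -1; sign now +1
(6951/5583): 6951 mod 5583 = 1368, so (6951/5583) = (1368/5583)
factor out 2^3: 1368 = 2^3·171; with 5583 mod 8 = 7, (2/5583) = +1; sign now +1; continue with (171/5583)
flip (171/5583) -> (5583/171): both odd, 171 mod 4 = 3, 5583 mod 4 = 3, so the flip contributes -1; sign now -1
(5583/171): 5583 mod 171 = 111, so (5583/171) = (111/171)
flip (111/171) -> (171/111): both odd, 111 mod 4 = 3, 171 mod 4 = 3, so the flip contributes -1; sign now +1
(171/111): 171 mod 111 = 60, so (171/111) = (60/111)
factor out 2^2: 60 = 2^2·15; with 111 mod 8 = 7, (2/111) = +1; sign now +1; continue with (15/111)
flip (15/111) -> (111/15): both odd, 15 mod 4 = 3, 111 mod 4 = 3, so the flip contributes -1; sign now -1
(111/15): 111 mod 15 = 6, so (111/15) = (6/15)
factor out 2^1: 6 = 2^1·3; with 15 mod 8 = 7, (2/15) = +1; sign now -1; continue with (3/15)
flip (3/15) -> (15/3): both odd, 3 mod 4 = 3, 15 mod 4 = 3, so the flip contributes -1; sign now +1
(15/3): 15 mod 3 = 0, so (15/3) = (0/3)
reached (0/3); gcd(a, n) > 1, so (0/3) = 0 and the symbol is 0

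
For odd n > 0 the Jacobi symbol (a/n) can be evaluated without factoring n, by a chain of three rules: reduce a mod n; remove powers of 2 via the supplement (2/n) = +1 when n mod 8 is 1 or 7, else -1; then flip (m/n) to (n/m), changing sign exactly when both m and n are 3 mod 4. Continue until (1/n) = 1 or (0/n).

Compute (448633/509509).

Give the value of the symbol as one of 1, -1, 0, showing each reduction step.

1

flip (448633/509509) -> (509509/448633): both odd, 448633 mod 4 = 1, 509509 mod 4 = 1, so the flip contributes +1; sign now +1
(509509/448633): 509509 mod 448633 = 60876, so (509509/448633) = (60876/448633)
factor out 2^2: 60876 = 2^2·15219; with 448633 mod 8 = 1, (2/448633) = +1; sign now +1; continue with (15219/448633)
flip (15219/448633) -> (448633/15219): both odd, 15219 mod 4 = 3, 448633 mod 4 = 1, so the flip contributes +1; sign now +1
(448633/15219): 448633 mod 15219 = 7282, so (448633/15219) = (7282/15219)
factor out 2^1: 7282 = 2^1·3641; with 15219 mod 8 = 3, (2/15219) = -1; sign now -1; continue with (3641/15219)
flip (3641/15219) -> (15219/3641): both odd, 3641 mod 4 = 1, 15219 mod 4 = 3, so the flip contributes +1; sign now -1
(15219/3641): 15219 mod 3641 = 655, so (15219/3641) = (655/3641)
flip (655/3641) -> (3641/655): both odd, 655 mod 4 = 3, 3641 mod 4 = 1, so the flip contributes +1; sign now -1
(3641/655): 3641 mod 655 = 366, so (3641/655) = (366/655)
factor out 2^1: 366 = 2^1·183; with 655 mod 8 = 7, (2/655) = +1; sign now -1; continue with (183/655)
flip (183/655) -> (655/183): both odd, 183 mod 4 = 3, 655 mod 4 = 3, so the flip contributes -1; sign now +1
(655/183): 655 mod 183 = 106, so (655/183) = (106/183)
factor out 2^1: 106 = 2^1·53; with 183 mod 8 = 7, (2/183) = +1; sign now +1; continue with (53/183)
flip (53/183) -> (183/53): both odd, 53 mod 4 = 1, 183 mod 4 = 3, so the flip contributes +1; sign now +1
(183/53): 183 mod 53 = 24, so (183/53) = (24/53)
factor out 2^3: 24 = 2^3·3; with 53 mod 8 = 5, (2/53) = -1; sign now -1; continue with (3/53)
flip (3/53) -> (53/3): both odd, 3 mod 4 = 3, 53 mod 4 = 1, so the flip contributes +1; sign now -1
(53/3): 53 mod 3 = 2, so (53/3) = (2/3)
factor out 2^1: 2 = 2^1·1; with 3 mod 8 = 3, (2/3) = -1; sign now +1; continue with (1/3)
reached (1/3) = 1, so the symbol is +1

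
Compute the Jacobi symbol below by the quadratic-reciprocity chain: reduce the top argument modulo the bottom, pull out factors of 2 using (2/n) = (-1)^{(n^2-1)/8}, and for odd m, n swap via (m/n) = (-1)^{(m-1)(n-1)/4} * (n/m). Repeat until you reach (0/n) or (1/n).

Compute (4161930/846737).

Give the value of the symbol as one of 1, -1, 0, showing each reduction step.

1

(4161930/846737) = (774982/846737)   [reduce mod 846737]
774982 = 2^1·387491; (2/846737) = +1 since 846737 mod 8 = 1, so (774982/846737) = (+1)^1·(387491/846737); sign now +1
reciprocity: (387491/846737) = +1·(846737/387491) since 387491 mod 4 = 3, 846737 mod 4 = 1; sign now +1
(846737/387491) = (71755/387491)   [reduce mod 387491]
reciprocity: (71755/387491) = -1·(387491/71755) since 71755 mod 4 = 3, 387491 mod 4 = 3; sign now -1
(387491/71755) = (28716/71755)   [reduce mod 71755]
28716 = 2^2·7179; (2/71755) = -1 since 71755 mod 8 = 3, so (28716/71755) = (-1)^2·(7179/71755); sign now -1
reciprocity: (7179/71755) = -1·(71755/7179) since 7179 mod 4 = 3, 71755 mod 4 = 3; sign now +1
(71755/7179) = (7144/7179)   [reduce mod 7179]
7144 = 2^3·893; (2/7179) = -1 since 7179 mod 8 = 3, so (7144/7179) = (-1)^3·(893/7179); sign now -1
reciprocity: (893/7179) = +1·(7179/893) since 893 mod 4 = 1, 7179 mod 4 = 3; sign now -1
(7179/893) = (35/893)   [reduce mod 893]
reciprocity: (35/893) = +1·(893/35) since 35 mod 4 = 3, 893 mod 4 = 1; sign now -1
(893/35) = (18/35)   [reduce mod 35]
18 = 2^1·9; (2/35) = -1 since 35 mod 8 = 3, so (18/35) = (-1)^1·(9/35); sign now +1
reciprocity: (9/35) = +1·(35/9) since 9 mod 4 = 1, 35 mod 4 = 3; sign now +1
(35/9) = (8/9)   [reduce mod 9]
8 = 2^3·1; (2/9) = +1 since 9 mod 8 = 1, so (8/9) = (+1)^3·(1/9); sign now +1
(1/9) = 1; final value = sign = +1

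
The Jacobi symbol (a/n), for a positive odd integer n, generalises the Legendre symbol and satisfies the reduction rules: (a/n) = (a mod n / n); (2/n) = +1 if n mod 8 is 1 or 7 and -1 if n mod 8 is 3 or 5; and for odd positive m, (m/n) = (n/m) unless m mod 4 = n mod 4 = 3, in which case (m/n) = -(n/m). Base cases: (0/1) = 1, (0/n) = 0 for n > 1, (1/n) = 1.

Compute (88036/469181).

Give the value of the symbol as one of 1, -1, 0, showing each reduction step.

-1

88036 = 2^2·22009; (2/469181) = -1 since 469181 mod 8 = 5, so (88036/469181) = (-1)^2·(22009/469181); sign now +1
reciprocity: (22009/469181) = +1·(469181/22009) since 22009 mod 4 = 1, 469181 mod 4 = 1; sign now +1
(469181/22009) = (6992/22009)   [reduce mod 22009]
6992 = 2^4·437; (2/22009) = +1 since 22009 mod 8 = 1, so (6992/22009) = (+1)^4·(437/22009); sign now +1
reciprocity: (437/22009) = +1·(22009/437) since 437 mod 4 = 1, 22009 mod 4 = 1; sign now +1
(22009/437) = (159/437)   [reduce mod 437]
reciprocity: (159/437) = +1·(437/159) since 159 mod 4 = 3, 437 mod 4 = 1; sign now +1
(437/159) = (119/159)   [reduce mod 159]
reciprocity: (119/159) = -1·(159/119) since 119 mod 4 = 3, 159 mod 4 = 3; sign now -1
(159/119) = (40/119)   [reduce mod 119]
40 = 2^3·5; (2/119) = +1 since 119 mod 8 = 7, so (40/119) = (+1)^3·(5/119); sign now -1
reciprocity: (5/119) = +1·(119/5) since 5 mod 4 = 1, 119 mod 4 = 3; sign now -1
(119/5) = (4/5)   [reduce mod 5]
4 = 2^2·1; (2/5) = -1 since 5 mod 8 = 5, so (4/5) = (-1)^2·(1/5); sign now -1
(1/5) = 1; final value = sign = -1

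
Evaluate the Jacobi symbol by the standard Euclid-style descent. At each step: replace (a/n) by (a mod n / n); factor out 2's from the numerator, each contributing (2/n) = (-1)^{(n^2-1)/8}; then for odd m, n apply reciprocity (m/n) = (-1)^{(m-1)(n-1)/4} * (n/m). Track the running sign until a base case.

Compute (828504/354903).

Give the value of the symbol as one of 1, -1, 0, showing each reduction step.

(828504/354903) = (118698/354903)   [reduce mod 354903]
118698 = 2^1·59349; (2/354903) = +1 since 354903 mod 8 = 7, so (118698/354903) = (+1)^1·(59349/354903); sign now +1
reciprocity: (59349/354903) = +1·(354903/59349) since 59349 mod 4 = 1, 354903 mod 4 = 3; sign now +1
(354903/59349) = (58158/59349)   [reduce mod 59349]
58158 = 2^1·29079; (2/59349) = -1 since 59349 mod 8 = 5, so (58158/59349) = (-1)^1·(29079/59349); sign now -1
reciprocity: (29079/59349) = +1·(59349/29079) since 29079 mod 4 = 3, 59349 mod 4 = 1; sign now -1
(59349/29079) = (1191/29079)   [reduce mod 29079]
reciprocity: (1191/29079) = -1·(29079/1191) since 1191 mod 4 = 3, 29079 mod 4 = 3; sign now +1
(29079/1191) = (495/1191)   [reduce mod 1191]
reciprocity: (495/1191) = -1·(1191/495) since 495 mod 4 = 3, 1191 mod 4 = 3; sign now -1
(1191/495) = (201/495)   [reduce mod 495]
reciprocity: (201/495) = +1·(495/201) since 201 mod 4 = 1, 495 mod 4 = 3; sign now -1
(495/201) = (93/201)   [reduce mod 201]
reciprocity: (93/201) = +1·(201/93) since 93 mod 4 = 1, 201 mod 4 = 1; sign now -1
(201/93) = (15/93)   [reduce mod 93]
reciprocity: (15/93) = +1·(93/15) since 15 mod 4 = 3, 93 mod 4 = 1; sign now -1
(93/15) = (3/15)   [reduce mod 15]
reciprocity: (3/15) = -1·(15/3) since 3 mod 4 = 3, 15 mod 4 = 3; sign now +1
(15/3) = (0/3)   [reduce mod 3]
(0/3) = 0   [gcd(a, n) > 1]; final value = 0

0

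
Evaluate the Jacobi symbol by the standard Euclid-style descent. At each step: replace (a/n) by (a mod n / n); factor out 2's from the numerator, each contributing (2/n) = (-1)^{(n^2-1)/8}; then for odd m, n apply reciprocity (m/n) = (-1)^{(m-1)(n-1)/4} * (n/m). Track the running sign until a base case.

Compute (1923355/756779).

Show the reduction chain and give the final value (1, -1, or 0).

(1923355/756779): 1923355 mod 756779 = 409797, so (1923355/756779) = (409797/756779)
flip (409797/756779) -> (756779/409797): both odd, 409797 mod 4 = 1, 756779 mod 4 = 3, so the flip contributes +1; sign now +1
(756779/409797): 756779 mod 409797 = 346982, so (756779/409797) = (346982/409797)
factor out 2^1: 346982 = 2^1·173491; with 409797 mod 8 = 5, (2/409797) = -1; sign now -1; continue with (173491/409797)
flip (173491/409797) -> (409797/173491): both odd, 173491 mod 4 = 3, 409797 mod 4 = 1, so the flip contributes +1; sign now -1
(409797/173491): 409797 mod 173491 = 62815, so (409797/173491) = (62815/173491)
flip (62815/173491) -> (173491/62815): both odd, 62815 mod 4 = 3, 173491 mod 4 = 3, so the flip contributes -1; sign now +1
(173491/62815): 173491 mod 62815 = 47861, so (173491/62815) = (47861/62815)
flip (47861/62815) -> (62815/47861): both odd, 47861 mod 4 = 1, 62815 mod 4 = 3, so the flip contributes +1; sign now +1
(62815/47861): 62815 mod 47861 = 14954, so (62815/47861) = (14954/47861)
factor out 2^1: 14954 = 2^1·7477; with 47861 mod 8 = 5, (2/47861) = -1; sign now -1; continue with (7477/47861)
flip (7477/47861) -> (47861/7477): both odd, 7477 mod 4 = 1, 47861 mod 4 = 1, so the flip contributes +1; sign now -1
(47861/7477): 47861 mod 7477 = 2999, so (47861/7477) = (2999/7477)
flip (2999/7477) -> (7477/2999): both odd, 2999 mod 4 = 3, 7477 mod 4 = 1, so the flip contributes +1; sign now -1
(7477/2999): 7477 mod 2999 = 1479, so (7477/2999) = (1479/2999)
flip (1479/2999) -> (2999/1479): both odd, 1479 mod 4 = 3, 2999 mod 4 = 3, so the flip contributes -1; sign now +1
(2999/1479): 2999 mod 1479 = 41, so (2999/1479) = (41/1479)
flip (41/1479) -> (1479/41): both odd, 41 mod 4 = 1, 1479 mod 4 = 3, so the flip contributes +1; sign now +1
(1479/41): 1479 mod 41 = 3, so (1479/41) = (3/41)
flip (3/41) -> (41/3): both odd, 3 mod 4 = 3, 41 mod 4 = 1, so the flip contributes +1; sign now +1
(41/3): 41 mod 3 = 2, so (41/3) = (2/3)
factor out 2^1: 2 = 2^1·1; with 3 mod 8 = 3, (2/3) = -1; sign now -1; continue with (1/3)
reached (1/3) = 1, so the symbol is -1

-1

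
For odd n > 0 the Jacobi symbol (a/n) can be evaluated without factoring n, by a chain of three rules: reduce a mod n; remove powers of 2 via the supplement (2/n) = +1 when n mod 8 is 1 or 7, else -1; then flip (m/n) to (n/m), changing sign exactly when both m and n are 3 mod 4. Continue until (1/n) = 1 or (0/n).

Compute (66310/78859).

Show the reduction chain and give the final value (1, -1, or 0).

1

factor out 2^1: 66310 = 2^1·33155; with 78859 mod 8 = 3, (2/78859) = -1; sign now -1; continue with (33155/78859)
flip (33155/78859) -> (78859/33155): both odd, 33155 mod 4 = 3, 78859 mod 4 = 3, so the flip contributes -1; sign now +1
(78859/33155): 78859 mod 33155 = 12549, so (78859/33155) = (12549/33155)
flip (12549/33155) -> (33155/12549): both odd, 12549 mod 4 = 1, 33155 mod 4 = 3, so the flip contributes +1; sign now +1
(33155/12549): 33155 mod 12549 = 8057, so (33155/12549) = (8057/12549)
flip (8057/12549) -> (12549/8057): both odd, 8057 mod 4 = 1, 12549 mod 4 = 1, so the flip contributes +1; sign now +1
(12549/8057): 12549 mod 8057 = 4492, so (12549/8057) = (4492/8057)
factor out 2^2: 4492 = 2^2·1123; with 8057 mod 8 = 1, (2/8057) = +1; sign now +1; continue with (1123/8057)
flip (1123/8057) -> (8057/1123): both odd, 1123 mod 4 = 3, 8057 mod 4 = 1, so the flip contributes +1; sign now +1
(8057/1123): 8057 mod 1123 = 196, so (8057/1123) = (196/1123)
factor out 2^2: 196 = 2^2·49; with 1123 mod 8 = 3, (2/1123) = -1; sign now +1; continue with (49/1123)
flip (49/1123) -> (1123/49): both odd, 49 mod 4 = 1, 1123 mod 4 = 3, so the flip contributes +1; sign now +1
(1123/49): 1123 mod 49 = 45, so (1123/49) = (45/49)
flip (45/49) -> (49/45): both odd, 45 mod 4 = 1, 49 mod 4 = 1, so the flip contributes +1; sign now +1
(49/45): 49 mod 45 = 4, so (49/45) = (4/45)
factor out 2^2: 4 = 2^2·1; with 45 mod 8 = 5, (2/45) = -1; sign now +1; continue with (1/45)
reached (1/45) = 1, so the symbol is +1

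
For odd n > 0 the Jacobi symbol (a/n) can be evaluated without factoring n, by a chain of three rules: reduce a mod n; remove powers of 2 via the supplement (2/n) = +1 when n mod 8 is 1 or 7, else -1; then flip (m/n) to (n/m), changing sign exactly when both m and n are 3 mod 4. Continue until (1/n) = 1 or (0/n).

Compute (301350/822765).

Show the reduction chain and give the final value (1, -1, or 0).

0

factor out 2^1: 301350 = 2^1·150675; with 822765 mod 8 = 5, (2/822765) = -1; sign now -1; continue with (150675/822765)
flip (150675/822765) -> (822765/150675): both odd, 150675 mod 4 = 3, 822765 mod 4 = 1, so the flip contributes +1; sign now -1
(822765/150675): 822765 mod 150675 = 69390, so (822765/150675) = (69390/150675)
factor out 2^1: 69390 = 2^1·34695; with 150675 mod 8 = 3, (2/150675) = -1; sign now +1; continue with (34695/150675)
flip (34695/150675) -> (150675/34695): both odd, 34695 mod 4 = 3, 150675 mod 4 = 3, so the flip contributes -1; sign now -1
(150675/34695): 150675 mod 34695 = 11895, so (150675/34695) = (11895/34695)
flip (11895/34695) -> (34695/11895): both odd, 11895 mod 4 = 3, 34695 mod 4 = 3, so the flip contributes -1; sign now +1
(34695/11895): 34695 mod 11895 = 10905, so (34695/11895) = (10905/11895)
flip (10905/11895) -> (11895/10905): both odd, 10905 mod 4 = 1, 11895 mod 4 = 3, so the flip contributes +1; sign now +1
(11895/10905): 11895 mod 10905 = 990, so (11895/10905) = (990/10905)
factor out 2^1: 990 = 2^1·495; with 10905 mod 8 = 1, (2/10905) = +1; sign now +1; continue with (495/10905)
flip (495/10905) -> (10905/495): both odd, 495 mod 4 = 3, 10905 mod 4 = 1, so the flip contributes +1; sign now +1
(10905/495): 10905 mod 495 = 15, so (10905/495) = (15/495)
flip (15/495) -> (495/15): both odd, 15 mod 4 = 3, 495 mod 4 = 3, so the flip contributes -1; sign now -1
(495/15): 495 mod 15 = 0, so (495/15) = (0/15)
reached (0/15); gcd(a, n) > 1, so (0/15) = 0 and the symbol is 0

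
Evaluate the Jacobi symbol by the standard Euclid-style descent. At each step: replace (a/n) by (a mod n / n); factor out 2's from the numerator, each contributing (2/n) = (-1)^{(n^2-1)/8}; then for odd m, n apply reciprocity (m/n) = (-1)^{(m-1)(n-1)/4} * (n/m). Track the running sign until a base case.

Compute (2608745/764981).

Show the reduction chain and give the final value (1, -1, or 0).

(2608745/764981) = (313802/764981)   [reduce mod 764981]
313802 = 2^1·156901; (2/764981) = -1 since 764981 mod 8 = 5, so (313802/764981) = (-1)^1·(156901/764981); sign now -1
reciprocity: (156901/764981) = +1·(764981/156901) since 156901 mod 4 = 1, 764981 mod 4 = 1; sign now -1
(764981/156901) = (137377/156901)   [reduce mod 156901]
reciprocity: (137377/156901) = +1·(156901/137377) since 137377 mod 4 = 1, 156901 mod 4 = 1; sign now -1
(156901/137377) = (19524/137377)   [reduce mod 137377]
19524 = 2^2·4881; (2/137377) = +1 since 137377 mod 8 = 1, so (19524/137377) = (+1)^2·(4881/137377); sign now -1
reciprocity: (4881/137377) = +1·(137377/4881) since 4881 mod 4 = 1, 137377 mod 4 = 1; sign now -1
(137377/4881) = (709/4881)   [reduce mod 4881]
reciprocity: (709/4881) = +1·(4881/709) since 709 mod 4 = 1, 4881 mod 4 = 1; sign now -1
(4881/709) = (627/709)   [reduce mod 709]
reciprocity: (627/709) = +1·(709/627) since 627 mod 4 = 3, 709 mod 4 = 1; sign now -1
(709/627) = (82/627)   [reduce mod 627]
82 = 2^1·41; (2/627) = -1 since 627 mod 8 = 3, so (82/627) = (-1)^1·(41/627); sign now +1
reciprocity: (41/627) = +1·(627/41) since 41 mod 4 = 1, 627 mod 4 = 3; sign now +1
(627/41) = (12/41)   [reduce mod 41]
12 = 2^2·3; (2/41) = +1 since 41 mod 8 = 1, so (12/41) = (+1)^2·(3/41); sign now +1
reciprocity: (3/41) = +1·(41/3) since 3 mod 4 = 3, 41 mod 4 = 1; sign now +1
(41/3) = (2/3)   [reduce mod 3]
2 = 2^1·1; (2/3) = -1 since 3 mod 8 = 3, so (2/3) = (-1)^1·(1/3); sign now -1
(1/3) = 1; final value = sign = -1

-1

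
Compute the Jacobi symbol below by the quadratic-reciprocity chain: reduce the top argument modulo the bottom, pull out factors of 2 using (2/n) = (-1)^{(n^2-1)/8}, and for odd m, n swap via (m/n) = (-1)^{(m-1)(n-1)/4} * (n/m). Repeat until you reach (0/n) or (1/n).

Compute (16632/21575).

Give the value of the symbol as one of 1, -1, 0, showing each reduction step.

factor out 2^3: 16632 = 2^3·2079; with 21575 mod 8 = 7, (2/21575) = +1; sign now +1; continue with (2079/21575)
flip (2079/21575) -> (21575/2079): both odd, 2079 mod 4 = 3, 21575 mod 4 = 3, so the flip contributes -1; sign now -1
(21575/2079): 21575 mod 2079 = 785, so (21575/2079) = (785/2079)
flip (785/2079) -> (2079/785): both odd, 785 mod 4 = 1, 2079 mod 4 = 3, so the flip contributes +1; sign now -1
(2079/785): 2079 mod 785 = 509, so (2079/785) = (509/785)
flip (509/785) -> (785/509): both odd, 509 mod 4 = 1, 785 mod 4 = 1, so the flip contributes +1; sign now -1
(785/509): 785 mod 509 = 276, so (785/509) = (276/509)
factor out 2^2: 276 = 2^2·69; with 509 mod 8 = 5, (2/509) = -1; sign now -1; continue with (69/509)
flip (69/509) -> (509/69): both odd, 69 mod 4 = 1, 509 mod 4 = 1, so the flip contributes +1; sign now -1
(509/69): 509 mod 69 = 26, so (509/69) = (26/69)
factor out 2^1: 26 = 2^1·13; with 69 mod 8 = 5, (2/69) = -1; sign now +1; continue with (13/69)
flip (13/69) -> (69/13): both odd, 13 mod 4 = 1, 69 mod 4 = 1, so the flip contributes +1; sign now +1
(69/13): 69 mod 13 = 4, so (69/13) = (4/13)
factor out 2^2: 4 = 2^2·1; with 13 mod 8 = 5, (2/13) = -1; sign now +1; continue with (1/13)
reached (1/13) = 1, so the symbol is +1

1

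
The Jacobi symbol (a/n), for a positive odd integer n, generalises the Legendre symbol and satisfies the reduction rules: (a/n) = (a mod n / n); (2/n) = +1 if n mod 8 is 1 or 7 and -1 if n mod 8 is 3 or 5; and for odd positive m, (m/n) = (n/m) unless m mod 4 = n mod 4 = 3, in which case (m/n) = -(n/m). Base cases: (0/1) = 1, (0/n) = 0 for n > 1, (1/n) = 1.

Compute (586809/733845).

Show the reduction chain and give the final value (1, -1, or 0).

reciprocity: (586809/733845) = +1·(733845/586809) since 586809 mod 4 = 1, 733845 mod 4 = 1; sign now +1
(733845/586809) = (147036/586809)   [reduce mod 586809]
147036 = 2^2·36759; (2/586809) = +1 since 586809 mod 8 = 1, so (147036/586809) = (+1)^2·(36759/586809); sign now +1
reciprocity: (36759/586809) = +1·(586809/36759) since 36759 mod 4 = 3, 586809 mod 4 = 1; sign now +1
(586809/36759) = (35424/36759)   [reduce mod 36759]
35424 = 2^5·1107; (2/36759) = +1 since 36759 mod 8 = 7, so (35424/36759) = (+1)^5·(1107/36759); sign now +1
reciprocity: (1107/36759) = -1·(36759/1107) since 1107 mod 4 = 3, 36759 mod 4 = 3; sign now -1
(36759/1107) = (228/1107)   [reduce mod 1107]
228 = 2^2·57; (2/1107) = -1 since 1107 mod 8 = 3, so (228/1107) = (-1)^2·(57/1107); sign now -1
reciprocity: (57/1107) = +1·(1107/57) since 57 mod 4 = 1, 1107 mod 4 = 3; sign now -1
(1107/57) = (24/57)   [reduce mod 57]
24 = 2^3·3; (2/57) = +1 since 57 mod 8 = 1, so (24/57) = (+1)^3·(3/57); sign now -1
reciprocity: (3/57) = +1·(57/3) since 3 mod 4 = 3, 57 mod 4 = 1; sign now -1
(57/3) = (0/3)   [reduce mod 3]
(0/3) = 0   [gcd(a, n) > 1]; final value = 0

0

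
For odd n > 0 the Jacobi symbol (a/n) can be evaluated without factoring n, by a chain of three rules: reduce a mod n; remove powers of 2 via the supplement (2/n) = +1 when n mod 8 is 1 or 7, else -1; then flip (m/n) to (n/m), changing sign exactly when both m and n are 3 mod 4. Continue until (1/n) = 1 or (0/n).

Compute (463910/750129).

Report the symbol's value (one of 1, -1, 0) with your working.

-1

factor out 2^1: 463910 = 2^1·231955; with 750129 mod 8 = 1, (2/750129) = +1; sign now +1; continue with (231955/750129)
flip (231955/750129) -> (750129/231955): both odd, 231955 mod 4 = 3, 750129 mod 4 = 1, so the flip contributes +1; sign now +1
(750129/231955): 750129 mod 231955 = 54264, so (750129/231955) = (54264/231955)
factor out 2^3: 54264 = 2^3·6783; with 231955 mod 8 = 3, (2/231955) = -1; sign now -1; continue with (6783/231955)
flip (6783/231955) -> (231955/6783): both odd, 6783 mod 4 = 3, 231955 mod 4 = 3, so the flip contributes -1; sign now +1
(231955/6783): 231955 mod 6783 = 1333, so (231955/6783) = (1333/6783)
flip (1333/6783) -> (6783/1333): both odd, 1333 mod 4 = 1, 6783 mod 4 = 3, so the flip contributes +1; sign now +1
(6783/1333): 6783 mod 1333 = 118, so (6783/1333) = (118/1333)
factor out 2^1: 118 = 2^1·59; with 1333 mod 8 = 5, (2/1333) = -1; sign now -1; continue with (59/1333)
flip (59/1333) -> (1333/59): both odd, 59 mod 4 = 3, 1333 mod 4 = 1, so the flip contributes +1; sign now -1
(1333/59): 1333 mod 59 = 35, so (1333/59) = (35/59)
flip (35/59) -> (59/35): both odd, 35 mod 4 = 3, 59 mod 4 = 3, so the flip contributes -1; sign now +1
(59/35): 59 mod 35 = 24, so (59/35) = (24/35)
factor out 2^3: 24 = 2^3·3; with 35 mod 8 = 3, (2/35) = -1; sign now -1; continue with (3/35)
flip (3/35) -> (35/3): both odd, 3 mod 4 = 3, 35 mod 4 = 3, so the flip contributes -1; sign now +1
(35/3): 35 mod 3 = 2, so (35/3) = (2/3)
factor out 2^1: 2 = 2^1·1; with 3 mod 8 = 3, (2/3) = -1; sign now -1; continue with (1/3)
reached (1/3) = 1, so the symbol is -1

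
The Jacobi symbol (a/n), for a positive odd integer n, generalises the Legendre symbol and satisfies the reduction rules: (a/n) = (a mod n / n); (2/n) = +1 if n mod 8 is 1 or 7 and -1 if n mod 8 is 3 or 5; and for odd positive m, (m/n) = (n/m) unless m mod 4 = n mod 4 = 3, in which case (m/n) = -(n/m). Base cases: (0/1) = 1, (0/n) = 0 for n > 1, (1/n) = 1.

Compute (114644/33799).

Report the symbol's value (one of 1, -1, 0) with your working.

-1

(114644/33799): 114644 mod 33799 = 13247, so (114644/33799) = (13247/33799)
flip (13247/33799) -> (33799/13247): both odd, 13247 mod 4 = 3, 33799 mod 4 = 3, so the flip contributes -1; sign now -1
(33799/13247): 33799 mod 13247 = 7305, so (33799/13247) = (7305/13247)
flip (7305/13247) -> (13247/7305): both odd, 7305 mod 4 = 1, 13247 mod 4 = 3, so the flip contributes +1; sign now -1
(13247/7305): 13247 mod 7305 = 5942, so (13247/7305) = (5942/7305)
factor out 2^1: 5942 = 2^1·2971; with 7305 mod 8 = 1, (2/7305) = +1; sign now -1; continue with (2971/7305)
flip (2971/7305) -> (7305/2971): both odd, 2971 mod 4 = 3, 7305 mod 4 = 1, so the flip contributes +1; sign now -1
(7305/2971): 7305 mod 2971 = 1363, so (7305/2971) = (1363/2971)
flip (1363/2971) -> (2971/1363): both odd, 1363 mod 4 = 3, 2971 mod 4 = 3, so the flip contributes -1; sign now +1
(2971/1363): 2971 mod 1363 = 245, so (2971/1363) = (245/1363)
flip (245/1363) -> (1363/245): both odd, 245 mod 4 = 1, 1363 mod 4 = 3, so the flip contributes +1; sign now +1
(1363/245): 1363 mod 245 = 138, so (1363/245) = (138/245)
factor out 2^1: 138 = 2^1·69; with 245 mod 8 = 5, (2/245) = -1; sign now -1; continue with (69/245)
flip (69/245) -> (245/69): both odd, 69 mod 4 = 1, 245 mod 4 = 1, so the flip contributes +1; sign now -1
(245/69): 245 mod 69 = 38, so (245/69) = (38/69)
factor out 2^1: 38 = 2^1·19; with 69 mod 8 = 5, (2/69) = -1; sign now +1; continue with (19/69)
flip (19/69) -> (69/19): both odd, 19 mod 4 = 3, 69 mod 4 = 1, so the flip contributes +1; sign now +1
(69/19): 69 mod 19 = 12, so (69/19) = (12/19)
factor out 2^2: 12 = 2^2·3; with 19 mod 8 = 3, (2/19) = -1; sign now +1; continue with (3/19)
flip (3/19) -> (19/3): both odd, 3 mod 4 = 3, 19 mod 4 = 3, so the flip contributes -1; sign now -1
(19/3): 19 mod 3 = 1, so (19/3) = (1/3)
reached (1/3) = 1, so the symbol is -1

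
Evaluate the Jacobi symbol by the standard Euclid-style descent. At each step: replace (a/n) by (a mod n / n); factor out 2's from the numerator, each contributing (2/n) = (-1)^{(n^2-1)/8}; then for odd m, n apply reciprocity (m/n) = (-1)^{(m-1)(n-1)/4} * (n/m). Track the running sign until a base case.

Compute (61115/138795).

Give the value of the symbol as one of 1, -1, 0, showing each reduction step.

reciprocity: (61115/138795) = -1·(138795/61115) since 61115 mod 4 = 3, 138795 mod 4 = 3; sign now -1
(138795/61115) = (16565/61115)   [reduce mod 61115]
reciprocity: (16565/61115) = +1·(61115/16565) since 16565 mod 4 = 1, 61115 mod 4 = 3; sign now -1
(61115/16565) = (11420/16565)   [reduce mod 16565]
11420 = 2^2·2855; (2/16565) = -1 since 16565 mod 8 = 5, so (11420/16565) = (-1)^2·(2855/16565); sign now -1
reciprocity: (2855/16565) = +1·(16565/2855) since 2855 mod 4 = 3, 16565 mod 4 = 1; sign now -1
(16565/2855) = (2290/2855)   [reduce mod 2855]
2290 = 2^1·1145; (2/2855) = +1 since 2855 mod 8 = 7, so (2290/2855) = (+1)^1·(1145/2855); sign now -1
reciprocity: (1145/2855) = +1·(2855/1145) since 1145 mod 4 = 1, 2855 mod 4 = 3; sign now -1
(2855/1145) = (565/1145)   [reduce mod 1145]
reciprocity: (565/1145) = +1·(1145/565) since 565 mod 4 = 1, 1145 mod 4 = 1; sign now -1
(1145/565) = (15/565)   [reduce mod 565]
reciprocity: (15/565) = +1·(565/15) since 15 mod 4 = 3, 565 mod 4 = 1; sign now -1
(565/15) = (10/15)   [reduce mod 15]
10 = 2^1·5; (2/15) = +1 since 15 mod 8 = 7, so (10/15) = (+1)^1·(5/15); sign now -1
reciprocity: (5/15) = +1·(15/5) since 5 mod 4 = 1, 15 mod 4 = 3; sign now -1
(15/5) = (0/5)   [reduce mod 5]
(0/5) = 0   [gcd(a, n) > 1]; final value = 0

0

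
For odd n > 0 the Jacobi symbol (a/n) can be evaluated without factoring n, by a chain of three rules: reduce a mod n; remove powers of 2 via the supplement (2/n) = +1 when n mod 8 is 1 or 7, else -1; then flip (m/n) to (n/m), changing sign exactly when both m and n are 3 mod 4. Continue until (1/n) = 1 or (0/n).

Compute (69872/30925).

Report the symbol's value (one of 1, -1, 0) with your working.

(69872/30925) = (8022/30925)   [reduce mod 30925]
8022 = 2^1·4011; (2/30925) = -1 since 30925 mod 8 = 5, so (8022/30925) = (-1)^1·(4011/30925); sign now -1
reciprocity: (4011/30925) = +1·(30925/4011) since 4011 mod 4 = 3, 30925 mod 4 = 1; sign now -1
(30925/4011) = (2848/4011)   [reduce mod 4011]
2848 = 2^5·89; (2/4011) = -1 since 4011 mod 8 = 3, so (2848/4011) = (-1)^5·(89/4011); sign now +1
reciprocity: (89/4011) = +1·(4011/89) since 89 mod 4 = 1, 4011 mod 4 = 3; sign now +1
(4011/89) = (6/89)   [reduce mod 89]
6 = 2^1·3; (2/89) = +1 since 89 mod 8 = 1, so (6/89) = (+1)^1·(3/89); sign now +1
reciprocity: (3/89) = +1·(89/3) since 3 mod 4 = 3, 89 mod 4 = 1; sign now +1
(89/3) = (2/3)   [reduce mod 3]
2 = 2^1·1; (2/3) = -1 since 3 mod 8 = 3, so (2/3) = (-1)^1·(1/3); sign now -1
(1/3) = 1; final value = sign = -1

-1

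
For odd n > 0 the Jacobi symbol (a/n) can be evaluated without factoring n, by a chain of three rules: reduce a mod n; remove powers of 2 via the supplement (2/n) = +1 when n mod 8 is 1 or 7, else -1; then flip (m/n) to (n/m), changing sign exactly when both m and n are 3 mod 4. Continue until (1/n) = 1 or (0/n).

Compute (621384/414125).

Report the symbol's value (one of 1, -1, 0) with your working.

(621384/414125) = (207259/414125)   [reduce mod 414125]
reciprocity: (207259/414125) = +1·(414125/207259) since 207259 mod 4 = 3, 414125 mod 4 = 1; sign now +1
(414125/207259) = (206866/207259)   [reduce mod 207259]
206866 = 2^1·103433; (2/207259) = -1 since 207259 mod 8 = 3, so (206866/207259) = (-1)^1·(103433/207259); sign now -1
reciprocity: (103433/207259) = +1·(207259/103433) since 103433 mod 4 = 1, 207259 mod 4 = 3; sign now -1
(207259/103433) = (393/103433)   [reduce mod 103433]
reciprocity: (393/103433) = +1·(103433/393) since 393 mod 4 = 1, 103433 mod 4 = 1; sign now -1
(103433/393) = (74/393)   [reduce mod 393]
74 = 2^1·37; (2/393) = +1 since 393 mod 8 = 1, so (74/393) = (+1)^1·(37/393); sign now -1
reciprocity: (37/393) = +1·(393/37) since 37 mod 4 = 1, 393 mod 4 = 1; sign now -1
(393/37) = (23/37)   [reduce mod 37]
reciprocity: (23/37) = +1·(37/23) since 23 mod 4 = 3, 37 mod 4 = 1; sign now -1
(37/23) = (14/23)   [reduce mod 23]
14 = 2^1·7; (2/23) = +1 since 23 mod 8 = 7, so (14/23) = (+1)^1·(7/23); sign now -1
reciprocity: (7/23) = -1·(23/7) since 7 mod 4 = 3, 23 mod 4 = 3; sign now +1
(23/7) = (2/7)   [reduce mod 7]
2 = 2^1·1; (2/7) = +1 since 7 mod 8 = 7, so (2/7) = (+1)^1·(1/7); sign now +1
(1/7) = 1; final value = sign = +1

1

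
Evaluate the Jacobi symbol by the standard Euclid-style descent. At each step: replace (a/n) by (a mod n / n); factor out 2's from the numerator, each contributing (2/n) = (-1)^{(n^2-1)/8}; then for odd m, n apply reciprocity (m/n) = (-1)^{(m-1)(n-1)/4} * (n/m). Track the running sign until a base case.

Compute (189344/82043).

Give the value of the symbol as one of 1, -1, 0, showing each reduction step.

(189344/82043): 189344 mod 82043 = 25258, so (189344/82043) = (25258/82043)
factor out 2^1: 25258 = 2^1·12629; with 82043 mod 8 = 3, (2/82043) = -1; sign now -1; continue with (12629/82043)
flip (12629/82043) -> (82043/12629): both odd, 12629 mod 4 = 1, 82043 mod 4 = 3, so the flip contributes +1; sign now -1
(82043/12629): 82043 mod 12629 = 6269, so (82043/12629) = (6269/12629)
flip (6269/12629) -> (12629/6269): both odd, 6269 mod 4 = 1, 12629 mod 4 = 1, so the flip contributes +1; sign now -1
(12629/6269): 12629 mod 6269 = 91, so (12629/6269) = (91/6269)
flip (91/6269) -> (6269/91): both odd, 91 mod 4 = 3, 6269 mod 4 = 1, so the flip contributes +1; sign now -1
(6269/91): 6269 mod 91 = 81, so (6269/91) = (81/91)
flip (81/91) -> (91/81): both odd, 81 mod 4 = 1, 91 mod 4 = 3, so the flip contributes +1; sign now -1
(91/81): 91 mod 81 = 10, so (91/81) = (10/81)
factor out 2^1: 10 = 2^1·5; with 81 mod 8 = 1, (2/81) = +1; sign now -1; continue with (5/81)
flip (5/81) -> (81/5): both odd, 5 mod 4 = 1, 81 mod 4 = 1, so the flip contributes +1; sign now -1
(81/5): 81 mod 5 = 1, so (81/5) = (1/5)
reached (1/5) = 1, so the symbol is -1

-1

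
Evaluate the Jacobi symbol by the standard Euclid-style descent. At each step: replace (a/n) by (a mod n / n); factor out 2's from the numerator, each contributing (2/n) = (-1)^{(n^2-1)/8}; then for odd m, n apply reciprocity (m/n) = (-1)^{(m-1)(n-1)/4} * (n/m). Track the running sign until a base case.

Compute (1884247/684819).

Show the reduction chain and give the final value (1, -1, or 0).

1

(1884247/684819) = (514609/684819)   [reduce mod 684819]
reciprocity: (514609/684819) = +1·(684819/514609) since 514609 mod 4 = 1, 684819 mod 4 = 3; sign now +1
(684819/514609) = (170210/514609)   [reduce mod 514609]
170210 = 2^1·85105; (2/514609) = +1 since 514609 mod 8 = 1, so (170210/514609) = (+1)^1·(85105/514609); sign now +1
reciprocity: (85105/514609) = +1·(514609/85105) since 85105 mod 4 = 1, 514609 mod 4 = 1; sign now +1
(514609/85105) = (3979/85105)   [reduce mod 85105]
reciprocity: (3979/85105) = +1·(85105/3979) since 3979 mod 4 = 3, 85105 mod 4 = 1; sign now +1
(85105/3979) = (1546/3979)   [reduce mod 3979]
1546 = 2^1·773; (2/3979) = -1 since 3979 mod 8 = 3, so (1546/3979) = (-1)^1·(773/3979); sign now -1
reciprocity: (773/3979) = +1·(3979/773) since 773 mod 4 = 1, 3979 mod 4 = 3; sign now -1
(3979/773) = (114/773)   [reduce mod 773]
114 = 2^1·57; (2/773) = -1 since 773 mod 8 = 5, so (114/773) = (-1)^1·(57/773); sign now +1
reciprocity: (57/773) = +1·(773/57) since 57 mod 4 = 1, 773 mod 4 = 1; sign now +1
(773/57) = (32/57)   [reduce mod 57]
32 = 2^5·1; (2/57) = +1 since 57 mod 8 = 1, so (32/57) = (+1)^5·(1/57); sign now +1
(1/57) = 1; final value = sign = +1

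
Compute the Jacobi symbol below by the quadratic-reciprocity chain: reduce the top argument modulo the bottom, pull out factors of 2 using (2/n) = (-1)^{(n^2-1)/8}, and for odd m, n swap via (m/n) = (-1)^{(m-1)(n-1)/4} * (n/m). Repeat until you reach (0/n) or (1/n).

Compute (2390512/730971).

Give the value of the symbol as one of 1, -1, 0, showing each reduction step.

(2390512/730971) = (197599/730971)   [reduce mod 730971]
reciprocity: (197599/730971) = -1·(730971/197599) since 197599 mod 4 = 3, 730971 mod 4 = 3; sign now -1
(730971/197599) = (138174/197599)   [reduce mod 197599]
138174 = 2^1·69087; (2/197599) = +1 since 197599 mod 8 = 7, so (138174/197599) = (+1)^1·(69087/197599); sign now -1
reciprocity: (69087/197599) = -1·(197599/69087) since 69087 mod 4 = 3, 197599 mod 4 = 3; sign now +1
(197599/69087) = (59425/69087)   [reduce mod 69087]
reciprocity: (59425/69087) = +1·(69087/59425) since 59425 mod 4 = 1, 69087 mod 4 = 3; sign now +1
(69087/59425) = (9662/59425)   [reduce mod 59425]
9662 = 2^1·4831; (2/59425) = +1 since 59425 mod 8 = 1, so (9662/59425) = (+1)^1·(4831/59425); sign now +1
reciprocity: (4831/59425) = +1·(59425/4831) since 4831 mod 4 = 3, 59425 mod 4 = 1; sign now +1
(59425/4831) = (1453/4831)   [reduce mod 4831]
reciprocity: (1453/4831) = +1·(4831/1453) since 1453 mod 4 = 1, 4831 mod 4 = 3; sign now +1
(4831/1453) = (472/1453)   [reduce mod 1453]
472 = 2^3·59; (2/1453) = -1 since 1453 mod 8 = 5, so (472/1453) = (-1)^3·(59/1453); sign now -1
reciprocity: (59/1453) = +1·(1453/59) since 59 mod 4 = 3, 1453 mod 4 = 1; sign now -1
(1453/59) = (37/59)   [reduce mod 59]
reciprocity: (37/59) = +1·(59/37) since 37 mod 4 = 1, 59 mod 4 = 3; sign now -1
(59/37) = (22/37)   [reduce mod 37]
22 = 2^1·11; (2/37) = -1 since 37 mod 8 = 5, so (22/37) = (-1)^1·(11/37); sign now +1
reciprocity: (11/37) = +1·(37/11) since 11 mod 4 = 3, 37 mod 4 = 1; sign now +1
(37/11) = (4/11)   [reduce mod 11]
4 = 2^2·1; (2/11) = -1 since 11 mod 8 = 3, so (4/11) = (-1)^2·(1/11); sign now +1
(1/11) = 1; final value = sign = +1

1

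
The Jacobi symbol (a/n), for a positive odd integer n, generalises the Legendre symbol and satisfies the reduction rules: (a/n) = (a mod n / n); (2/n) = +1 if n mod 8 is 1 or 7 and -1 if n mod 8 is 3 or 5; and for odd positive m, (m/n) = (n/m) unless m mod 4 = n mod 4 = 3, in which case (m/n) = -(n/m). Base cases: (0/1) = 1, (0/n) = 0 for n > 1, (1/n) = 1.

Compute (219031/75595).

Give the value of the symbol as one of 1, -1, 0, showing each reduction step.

-1

(219031/75595) = (67841/75595)   [reduce mod 75595]
reciprocity: (67841/75595) = +1·(75595/67841) since 67841 mod 4 = 1, 75595 mod 4 = 3; sign now +1
(75595/67841) = (7754/67841)   [reduce mod 67841]
7754 = 2^1·3877; (2/67841) = +1 since 67841 mod 8 = 1, so (7754/67841) = (+1)^1·(3877/67841); sign now +1
reciprocity: (3877/67841) = +1·(67841/3877) since 3877 mod 4 = 1, 67841 mod 4 = 1; sign now +1
(67841/3877) = (1932/3877)   [reduce mod 3877]
1932 = 2^2·483; (2/3877) = -1 since 3877 mod 8 = 5, so (1932/3877) = (-1)^2·(483/3877); sign now +1
reciprocity: (483/3877) = +1·(3877/483) since 483 mod 4 = 3, 3877 mod 4 = 1; sign now +1
(3877/483) = (13/483)   [reduce mod 483]
reciprocity: (13/483) = +1·(483/13) since 13 mod 4 = 1, 483 mod 4 = 3; sign now +1
(483/13) = (2/13)   [reduce mod 13]
2 = 2^1·1; (2/13) = -1 since 13 mod 8 = 5, so (2/13) = (-1)^1·(1/13); sign now -1
(1/13) = 1; final value = sign = -1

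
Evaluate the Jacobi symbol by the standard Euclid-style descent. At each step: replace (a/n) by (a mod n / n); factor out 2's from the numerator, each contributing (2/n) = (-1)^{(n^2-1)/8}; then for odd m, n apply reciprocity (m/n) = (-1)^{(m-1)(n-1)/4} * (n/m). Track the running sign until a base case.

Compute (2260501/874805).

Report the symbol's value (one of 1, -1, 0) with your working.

1

(2260501/874805): 2260501 mod 874805 = 510891, so (2260501/874805) = (510891/874805)
flip (510891/874805) -> (874805/510891): both odd, 510891 mod 4 = 3, 874805 mod 4 = 1, so the flip contributes +1; sign now +1
(874805/510891): 874805 mod 510891 = 363914, so (874805/510891) = (363914/510891)
factor out 2^1: 363914 = 2^1·181957; with 510891 mod 8 = 3, (2/510891) = -1; sign now -1; continue with (181957/510891)
flip (181957/510891) -> (510891/181957): both odd, 181957 mod 4 = 1, 510891 mod 4 = 3, so the flip contributes +1; sign now -1
(510891/181957): 510891 mod 181957 = 146977, so (510891/181957) = (146977/181957)
flip (146977/181957) -> (181957/146977): both odd, 146977 mod 4 = 1, 181957 mod 4 = 1, so the flip contributes +1; sign now -1
(181957/146977): 181957 mod 146977 = 34980, so (181957/146977) = (34980/146977)
factor out 2^2: 34980 = 2^2·8745; with 146977 mod 8 = 1, (2/146977) = +1; sign now -1; continue with (8745/146977)
flip (8745/146977) -> (146977/8745): both odd, 8745 mod 4 = 1, 146977 mod 4 = 1, so the flip contributes +1; sign now -1
(146977/8745): 146977 mod 8745 = 7057, so (146977/8745) = (7057/8745)
flip (7057/8745) -> (8745/7057): both odd, 7057 mod 4 = 1, 8745 mod 4 = 1, so the flip contributes +1; sign now -1
(8745/7057): 8745 mod 7057 = 1688, so (8745/7057) = (1688/7057)
factor out 2^3: 1688 = 2^3·211; with 7057 mod 8 = 1, (2/7057) = +1; sign now -1; continue with (211/7057)
flip (211/7057) -> (7057/211): both odd, 211 mod 4 = 3, 7057 mod 4 = 1, so the flip contributes +1; sign now -1
(7057/211): 7057 mod 211 = 94, so (7057/211) = (94/211)
factor out 2^1: 94 = 2^1·47; with 211 mod 8 = 3, (2/211) = -1; sign now +1; continue with (47/211)
flip (47/211) -> (211/47): both odd, 47 mod 4 = 3, 211 mod 4 = 3, so the flip contributes -1; sign now -1
(211/47): 211 mod 47 = 23, so (211/47) = (23/47)
flip (23/47) -> (47/23): both odd, 23 mod 4 = 3, 47 mod 4 = 3, so the flip contributes -1; sign now +1
(47/23): 47 mod 23 = 1, so (47/23) = (1/23)
reached (1/23) = 1, so the symbol is +1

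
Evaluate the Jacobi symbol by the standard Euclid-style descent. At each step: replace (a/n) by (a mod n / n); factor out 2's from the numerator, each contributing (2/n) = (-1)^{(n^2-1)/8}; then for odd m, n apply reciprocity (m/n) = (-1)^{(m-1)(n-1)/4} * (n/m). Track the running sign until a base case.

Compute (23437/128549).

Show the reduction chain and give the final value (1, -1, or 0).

1

flip (23437/128549) -> (128549/23437): both odd, 23437 mod 4 = 1, 128549 mod 4 = 1, so the flip contributes +1; sign now +1
(128549/23437): 128549 mod 23437 = 11364, so (128549/23437) = (11364/23437)
factor out 2^2: 11364 = 2^2·2841; with 23437 mod 8 = 5, (2/23437) = -1; sign now +1; continue with (2841/23437)
flip (2841/23437) -> (23437/2841): both odd, 2841 mod 4 = 1, 23437 mod 4 = 1, so the flip contributes +1; sign now +1
(23437/2841): 23437 mod 2841 = 709, so (23437/2841) = (709/2841)
flip (709/2841) -> (2841/709): both odd, 709 mod 4 = 1, 2841 mod 4 = 1, so the flip contributes +1; sign now +1
(2841/709): 2841 mod 709 = 5, so (2841/709) = (5/709)
flip (5/709) -> (709/5): both odd, 5 mod 4 = 1, 709 mod 4 = 1, so the flip contributes +1; sign now +1
(709/5): 709 mod 5 = 4, so (709/5) = (4/5)
factor out 2^2: 4 = 2^2·1; with 5 mod 8 = 5, (2/5) = -1; sign now +1; continue with (1/5)
reached (1/5) = 1, so the symbol is +1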